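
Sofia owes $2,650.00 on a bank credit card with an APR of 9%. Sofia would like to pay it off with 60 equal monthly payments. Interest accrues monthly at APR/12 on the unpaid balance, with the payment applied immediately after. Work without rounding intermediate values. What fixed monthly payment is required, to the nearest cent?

$55.01

Monthly rate r = 9%/12 = 0.75% = 0.0075.
Level-payment amortization: P = B₀·r / (1 − (1+r)^(−n)) = 2650.00·0.0075 / (1 − 1.0075^(−60)).
Denominator 1 − (1+r)^(−60) = 0.361300301.
P = 19.875 / 0.361300301 ≈ 55.01.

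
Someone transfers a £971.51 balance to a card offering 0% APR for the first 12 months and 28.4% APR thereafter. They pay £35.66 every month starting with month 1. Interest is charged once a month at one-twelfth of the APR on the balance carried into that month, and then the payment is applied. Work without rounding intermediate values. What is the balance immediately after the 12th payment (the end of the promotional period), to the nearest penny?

£543.59

Promo months 1–12 at r₀ = 0%/12 = 0; months 13+ at r₁ = 28.4%/12 = 0.0236667.
After month 12 (no interest yet): B = £971.51 − 12·£35.66 = £543.59.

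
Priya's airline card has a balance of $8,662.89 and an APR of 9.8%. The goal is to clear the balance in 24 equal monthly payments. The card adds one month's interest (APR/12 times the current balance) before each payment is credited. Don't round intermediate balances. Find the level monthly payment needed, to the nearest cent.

Monthly rate r = 9.8%/12 = 0.816667% = 0.00816667.
Level-payment amortization: P = B₀·r / (1 − (1+r)^(−n)) = 8662.89·0.00816667 / (1 − 1.00817^(−24)).
Denominator 1 − (1+r)^(−24) = 0.177333181.
P = 70.7469 / 0.177333181 ≈ 398.95.

$398.95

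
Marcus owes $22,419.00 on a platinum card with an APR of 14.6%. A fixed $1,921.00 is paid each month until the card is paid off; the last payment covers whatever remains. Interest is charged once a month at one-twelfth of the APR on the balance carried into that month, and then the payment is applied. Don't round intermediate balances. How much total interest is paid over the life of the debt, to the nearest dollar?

Monthly rate r = 14.6%/12 = 1.21667% = 0.0121667.
Payoff takes n = ⌈−ln(1 − rB₀/P)/ln(1+r)⌉ = ⌈12.663⌉ = 13 payments; the last is $1,276.81.
Total paid = 12·$1,921.00 + $1,276.81 = $24,328.81.
Total interest = total paid − principal = $24,328.81 − $22,419.00 = $1,909.81.

$1,910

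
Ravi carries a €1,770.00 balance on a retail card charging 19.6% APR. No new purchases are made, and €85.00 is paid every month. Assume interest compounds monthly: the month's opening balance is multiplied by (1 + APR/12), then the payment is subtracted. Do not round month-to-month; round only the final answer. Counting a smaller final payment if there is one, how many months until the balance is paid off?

26 payments

Monthly rate r = 19.6%/12 = 1.63333% = 0.0163333.
Recurrence: B ← B·(1+r) − €85.00.
Month 1: interest €28.91; balance after payment €1,713.91.
Month 2: interest €27.99; balance after payment €1,656.90.
Closed form: n = −ln(1 − rB₀/P)/ln(1+r) = −ln(0.65988)/ln(1.01633) ≈ 25.658, so the balance reaches zero during payment 26.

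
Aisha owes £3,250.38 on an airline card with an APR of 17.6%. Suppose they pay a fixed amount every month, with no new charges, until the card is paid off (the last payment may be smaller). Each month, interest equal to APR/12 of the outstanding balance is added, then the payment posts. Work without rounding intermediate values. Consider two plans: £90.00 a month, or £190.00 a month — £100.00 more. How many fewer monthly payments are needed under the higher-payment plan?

Monthly rate r = 17.6%/12 = 1.46667% = 0.0146667.
At £90.00/mo: n = ⌈−ln(1 − rB₀/P)/ln(1+r)⌉ = 52 payments (last £73.03); total interest = total paid − £3,250.38 = £1,412.65.
At £190.00/mo: 20 payments (last £160.02); total interest £519.64.
Payments saved = 52 − 20 = 32.

32 fewer payments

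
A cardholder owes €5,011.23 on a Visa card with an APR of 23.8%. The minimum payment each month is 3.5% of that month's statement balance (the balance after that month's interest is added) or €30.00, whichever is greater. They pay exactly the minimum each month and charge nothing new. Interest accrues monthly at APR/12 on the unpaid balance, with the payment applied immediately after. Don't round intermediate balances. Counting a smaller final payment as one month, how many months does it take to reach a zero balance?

Monthly rate r = 23.8%/12 = 1.98333% = 0.0198333.
While 3.5% of the post-interest balance exceeds €30.00, each month B ← (B·(1+r))·(1 − 0.035), i.e. B shrinks by the factor (1+r)·0.965 = 0.98414.
This holds for months 1–112. Entering month 113 the balance is €836.13; 3.5% of the post-interest balance is now below €30.00, so the flat €30.00 minimum applies from here.
From month 113 a fixed €30.00 at rate r clears €836.13 in 41 more payments. Total: 112 + 41 = 153 months.

153 months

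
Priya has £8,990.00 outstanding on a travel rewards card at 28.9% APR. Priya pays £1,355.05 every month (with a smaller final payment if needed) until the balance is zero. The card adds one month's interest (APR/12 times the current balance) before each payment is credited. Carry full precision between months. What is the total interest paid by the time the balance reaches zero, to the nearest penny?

Monthly rate r = 28.9%/12 = 2.40833% = 0.0240833.
Payoff takes n = ⌈−ln(1 − rB₀/P)/ln(1+r)⌉ = ⌈7.315⌉ = 8 payments; the last is £430.85.
Total paid = 7·£1,355.05 + £430.85 = £9,916.20.
Total interest = total paid − principal = £9,916.20 − £8,990.00 = £926.20.

£926.20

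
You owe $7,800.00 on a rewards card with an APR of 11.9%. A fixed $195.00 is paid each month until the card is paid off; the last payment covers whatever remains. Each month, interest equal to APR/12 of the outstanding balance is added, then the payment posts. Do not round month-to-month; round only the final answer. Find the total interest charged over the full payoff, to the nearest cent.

$2,185.21

Monthly rate r = 11.9%/12 = 0.991667% = 0.00991667.
Payoff takes n = ⌈−ln(1 − rB₀/P)/ln(1+r)⌉ = ⌈51.205⌉ = 52 payments; the last is $40.21.
Total paid = 51·$195.00 + $40.21 = $9,985.21.
Total interest = total paid − principal = $9,985.21 − $7,800.00 = $2,185.21.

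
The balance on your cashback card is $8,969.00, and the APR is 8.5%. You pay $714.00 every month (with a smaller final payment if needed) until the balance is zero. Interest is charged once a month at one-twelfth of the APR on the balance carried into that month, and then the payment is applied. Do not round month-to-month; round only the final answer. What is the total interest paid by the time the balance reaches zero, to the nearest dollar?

$458

Monthly rate r = 8.5%/12 = 0.708333% = 0.00708333.
Payoff takes n = ⌈−ln(1 − rB₀/P)/ln(1+r)⌉ = ⌈13.203⌉ = 14 payments; the last is $145.03.
Total paid = 13·$714.00 + $145.03 = $9,427.03.
Total interest = total paid − principal = $9,427.03 − $8,969.00 = $458.03.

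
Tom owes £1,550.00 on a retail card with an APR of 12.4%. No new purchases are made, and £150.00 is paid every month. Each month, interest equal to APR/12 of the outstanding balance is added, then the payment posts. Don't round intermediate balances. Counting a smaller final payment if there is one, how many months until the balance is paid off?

Monthly rate r = 12.4%/12 = 1.03333% = 0.0103333.
Recurrence: B ← B·(1+r) − £150.00.
Month 1: interest £16.02; balance after payment £1,416.02.
Month 2: interest £14.63; balance after payment £1,280.65.
Closed form: n = −ln(1 − rB₀/P)/ln(1+r) = −ln(0.89322)/ln(1.01033) ≈ 10.984, so the balance reaches zero during payment 11.

11 payments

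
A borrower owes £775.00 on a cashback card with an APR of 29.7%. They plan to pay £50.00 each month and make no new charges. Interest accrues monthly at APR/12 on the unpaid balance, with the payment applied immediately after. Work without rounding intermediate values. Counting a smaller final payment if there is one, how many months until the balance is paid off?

Monthly rate r = 29.7%/12 = 2.475% = 0.02475.
Recurrence: B ← B·(1+r) − £50.00.
Month 1: interest £19.18; balance after payment £744.18.
Month 2: interest £18.42; balance after payment £712.60.
Closed form: n = −ln(1 − rB₀/P)/ln(1+r) = −ln(0.61638)/ln(1.02475) ≈ 19.792, so the balance reaches zero during payment 20.

20 months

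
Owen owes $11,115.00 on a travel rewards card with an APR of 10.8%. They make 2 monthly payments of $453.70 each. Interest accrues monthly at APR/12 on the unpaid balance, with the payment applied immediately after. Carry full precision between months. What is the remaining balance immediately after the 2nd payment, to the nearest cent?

$10,404.49

Monthly rate r = 10.8%/12 = 0.9% = 0.009.
Each month: B ← B·(1+r) − $453.70.
Month 1: interest $100.04; balance after payment $10,761.33.
Month 2: interest $96.85; balance after payment $10,404.49.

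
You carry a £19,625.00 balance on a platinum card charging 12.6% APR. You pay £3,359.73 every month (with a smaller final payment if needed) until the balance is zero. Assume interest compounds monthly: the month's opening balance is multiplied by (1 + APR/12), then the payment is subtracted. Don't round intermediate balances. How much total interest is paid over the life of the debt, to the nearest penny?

Monthly rate r = 12.6%/12 = 1.05% = 0.0105.
Payoff takes n = ⌈−ln(1 − rB₀/P)/ln(1+r)⌉ = ⌈6.060⌉ = 7 payments; the last is £201.38.
Total paid = 6·£3,359.73 + £201.38 = £20,359.76.
Total interest = total paid − principal = £20,359.76 − £19,625.00 = £734.76.

£734.76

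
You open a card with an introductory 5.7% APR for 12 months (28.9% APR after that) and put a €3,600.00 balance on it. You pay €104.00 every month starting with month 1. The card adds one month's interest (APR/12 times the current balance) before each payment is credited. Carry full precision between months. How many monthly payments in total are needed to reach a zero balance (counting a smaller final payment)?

50 payments

Promo months 1–12 at r₀ = 5.7%/12 = 0.00475; months 13+ at r₁ = 28.9%/12 = 0.0240833.
After month 12: iterate B ← B·(1+r₀) − €104.00 for 12 months → €2,529.52.
Then at r₁ with €104.00/mo: n₂ = −ln(1 − r₁·B/P)/ln(1+r₁) ≈ 37.03 → 38 more payments.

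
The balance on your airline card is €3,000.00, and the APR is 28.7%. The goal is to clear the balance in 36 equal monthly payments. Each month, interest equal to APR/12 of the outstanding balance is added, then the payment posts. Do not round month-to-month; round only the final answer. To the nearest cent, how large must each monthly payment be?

€125.23

Monthly rate r = 28.7%/12 = 2.39167% = 0.0239167.
Level-payment amortization: P = B₀·r / (1 − (1+r)^(−n)) = 3000.00·0.0239167 / (1 − 1.02392^(−36)).
Denominator 1 − (1+r)^(−36) = 0.572954687.
P = 71.75 / 0.572954687 ≈ 125.23.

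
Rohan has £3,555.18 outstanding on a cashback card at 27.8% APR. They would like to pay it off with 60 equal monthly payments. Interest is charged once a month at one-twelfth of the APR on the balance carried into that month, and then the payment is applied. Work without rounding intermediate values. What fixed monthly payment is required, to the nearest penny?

£110.26

Monthly rate r = 27.8%/12 = 2.31667% = 0.0231667.
Level-payment amortization: P = B₀·r / (1 − (1+r)^(−n)) = 3555.18·0.0231667 / (1 − 1.02317^(−60)).
Denominator 1 − (1+r)^(−60) = 0.746943778.
P = 82.3617 / 0.746943778 ≈ 110.26.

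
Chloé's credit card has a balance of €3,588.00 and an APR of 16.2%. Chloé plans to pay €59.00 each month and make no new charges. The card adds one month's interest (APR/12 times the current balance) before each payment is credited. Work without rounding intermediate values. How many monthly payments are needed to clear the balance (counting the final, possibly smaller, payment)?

Monthly rate r = 16.2%/12 = 1.35% = 0.0135.
Recurrence: B ← B·(1+r) − €59.00.
Month 1: interest €48.44; balance after payment €3,577.44.
Month 2: interest €48.30; balance after payment €3,566.73.
Closed form: n = −ln(1 − rB₀/P)/ln(1+r) = −ln(0.17902)/ln(1.0135) ≈ 128.286, so the balance reaches zero during payment 129.

129 months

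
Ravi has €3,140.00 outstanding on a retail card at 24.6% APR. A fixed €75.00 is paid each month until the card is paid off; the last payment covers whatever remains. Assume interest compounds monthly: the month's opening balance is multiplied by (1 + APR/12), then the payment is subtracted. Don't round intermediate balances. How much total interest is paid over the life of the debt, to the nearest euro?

Monthly rate r = 24.6%/12 = 2.05% = 0.0205.
Payoff takes n = ⌈−ln(1 − rB₀/P)/ln(1+r)⌉ = ⌈96.281⌉ = 97 payments; the last is €21.25.
Total paid = 96·€75.00 + €21.25 = €7,221.25.
Total interest = total paid − principal = €7,221.25 − €3,140.00 = €4,081.25.

€4,081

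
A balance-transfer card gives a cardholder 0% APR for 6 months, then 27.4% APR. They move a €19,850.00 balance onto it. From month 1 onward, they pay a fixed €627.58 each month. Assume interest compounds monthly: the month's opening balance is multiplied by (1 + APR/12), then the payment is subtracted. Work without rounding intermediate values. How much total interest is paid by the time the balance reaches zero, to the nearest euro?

€8,377

Promo months 1–6 at r₀ = 0%/12 = 0; months 7+ at r₁ = 27.4%/12 = 0.0228333.
After month 6 (no interest yet): B = €19,850.00 − 6·€627.58 = €16,084.52.
Then at r₁ with €627.58/mo: n₂ = −ln(1 − r₁·B/P)/ln(1+r₁) ≈ 38.98 → 39 more payments.
Total paid = 44·€627.58 + €613.45 = €28,226.97; interest = €28,226.97 − €19,850.00 = €8,376.97.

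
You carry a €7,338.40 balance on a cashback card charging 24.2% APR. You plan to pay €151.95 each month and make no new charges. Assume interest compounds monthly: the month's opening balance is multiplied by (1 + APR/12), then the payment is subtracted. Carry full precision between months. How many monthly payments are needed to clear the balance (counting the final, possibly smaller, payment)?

Monthly rate r = 24.2%/12 = 2.01667% = 0.0201667.
Recurrence: B ← B·(1+r) − €151.95.
Month 1: interest €147.99; balance after payment €7,334.44.
Month 2: interest €147.91; balance after payment €7,330.40.
Closed form: n = −ln(1 − rB₀/P)/ln(1+r) = −ln(0.026054)/ln(1.02017) ≈ 182.689, so the balance reaches zero during payment 183.

183 payments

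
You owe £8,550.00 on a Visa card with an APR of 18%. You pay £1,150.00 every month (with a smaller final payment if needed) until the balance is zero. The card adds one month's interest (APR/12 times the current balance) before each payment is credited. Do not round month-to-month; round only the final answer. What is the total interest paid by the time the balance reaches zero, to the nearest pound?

£584

Monthly rate r = 18%/12 = 1.5% = 0.015.
Payoff takes n = ⌈−ln(1 − rB₀/P)/ln(1+r)⌉ = ⌈7.942⌉ = 8 payments; the last is £1,083.75.
Total paid = 7·£1,150.00 + £1,083.75 = £9,133.75.
Total interest = total paid − principal = £9,133.75 − £8,550.00 = £583.75.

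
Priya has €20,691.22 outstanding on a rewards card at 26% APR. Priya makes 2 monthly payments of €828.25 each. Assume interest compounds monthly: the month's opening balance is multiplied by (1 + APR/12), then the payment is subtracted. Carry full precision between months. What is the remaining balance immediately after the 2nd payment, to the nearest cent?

Monthly rate r = 26%/12 = 2.16667% = 0.0216667.
Each month: B ← B·(1+r) − €828.25.
Month 1: interest €448.31; balance after payment €20,311.28.
Month 2: interest €440.08; balance after payment €19,923.11.

€19,923.11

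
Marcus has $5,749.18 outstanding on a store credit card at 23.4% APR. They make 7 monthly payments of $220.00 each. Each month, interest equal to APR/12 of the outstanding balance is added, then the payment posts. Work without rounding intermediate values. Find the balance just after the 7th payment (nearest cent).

Monthly rate r = 23.4%/12 = 1.95% = 0.0195.
Each month: B ← B·(1+r) − $220.00.
Month 1: interest $112.11; balance after payment $5,641.29.
Month 2: interest $110.01; balance after payment $5,531.29.
Month 3: interest $107.86; balance after payment $5,419.15.
Month 4: interest $105.67; balance after payment $5,304.83.
Month 5: interest $103.44; balance after payment $5,188.27.
Month 6: interest $101.17; balance after payment $5,069.44.
Month 7: interest $98.85; balance after payment $4,948.30.

$4,948.30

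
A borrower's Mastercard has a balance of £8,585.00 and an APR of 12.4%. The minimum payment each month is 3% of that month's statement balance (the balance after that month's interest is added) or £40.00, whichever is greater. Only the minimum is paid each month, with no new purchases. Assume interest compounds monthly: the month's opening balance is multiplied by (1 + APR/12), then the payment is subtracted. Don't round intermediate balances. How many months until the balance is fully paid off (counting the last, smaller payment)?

Monthly rate r = 12.4%/12 = 1.03333% = 0.0103333.
While 3% of the post-interest balance exceeds £40.00, each month B ← (B·(1+r))·(1 − 0.03), i.e. B shrinks by the factor (1+r)·0.97 = 0.98002.
This holds for months 1–93. Entering month 94 the balance is £1,314.40; 3% of the post-interest balance is now below £40.00, so the flat £40.00 minimum applies from here.
From month 94 a fixed £40.00 at rate r clears £1,314.40 in 41 more payments. Total: 93 + 41 = 134 months.

134 months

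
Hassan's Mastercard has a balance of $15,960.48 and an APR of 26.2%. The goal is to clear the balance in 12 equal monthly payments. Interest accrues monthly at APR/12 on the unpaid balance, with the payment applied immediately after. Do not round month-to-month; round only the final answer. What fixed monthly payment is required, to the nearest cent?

Monthly rate r = 26.2%/12 = 2.18333% = 0.0218333.
Level-payment amortization: P = B₀·r / (1 − (1+r)^(−n)) = 15960.48·0.0218333 / (1 − 1.02183^(−12)).
Denominator 1 − (1+r)^(−12) = 0.228316506.
P = 348.47 / 0.228316506 ≈ 1526.26.

$1,526.26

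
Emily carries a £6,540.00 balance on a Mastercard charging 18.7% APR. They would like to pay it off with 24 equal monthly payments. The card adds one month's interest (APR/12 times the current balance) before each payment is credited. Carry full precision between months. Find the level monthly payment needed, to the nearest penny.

Monthly rate r = 18.7%/12 = 1.55833% = 0.0155833.
Level-payment amortization: P = B₀·r / (1 − (1+r)^(−n)) = 6540.00·0.0155833 / (1 − 1.01558^(−24)).
Denominator 1 − (1+r)^(−24) = 0.310035989.
P = 101.915 / 0.310035989 ≈ 328.72.

£328.72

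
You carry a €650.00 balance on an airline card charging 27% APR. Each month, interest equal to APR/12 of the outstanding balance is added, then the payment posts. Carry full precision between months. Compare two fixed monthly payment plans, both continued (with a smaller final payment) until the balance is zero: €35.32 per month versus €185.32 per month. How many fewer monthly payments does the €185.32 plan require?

Monthly rate r = 27%/12 = 2.25% = 0.0225.
At €35.32/mo: n = ⌈−ln(1 − rB₀/P)/ln(1+r)⌉ = 25 payments (last €0.87); total interest = total paid − €650.00 = €198.55.
At €185.32/mo: 4 payments (last €129.15); total interest €35.11.
Payments saved = 25 − 4 = 21.

21 fewer payments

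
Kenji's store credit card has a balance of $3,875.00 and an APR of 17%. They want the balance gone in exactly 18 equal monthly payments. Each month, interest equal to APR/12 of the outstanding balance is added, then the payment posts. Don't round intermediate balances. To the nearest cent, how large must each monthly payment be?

$245.40

Monthly rate r = 17%/12 = 1.41667% = 0.0141667.
Level-payment amortization: P = B₀·r / (1 − (1+r)^(−n)) = 3875.00·0.0141667 / (1 − 1.01417^(−18)).
Denominator 1 − (1+r)^(−18) = 0.223695648.
P = 54.8958 / 0.223695648 ≈ 245.40.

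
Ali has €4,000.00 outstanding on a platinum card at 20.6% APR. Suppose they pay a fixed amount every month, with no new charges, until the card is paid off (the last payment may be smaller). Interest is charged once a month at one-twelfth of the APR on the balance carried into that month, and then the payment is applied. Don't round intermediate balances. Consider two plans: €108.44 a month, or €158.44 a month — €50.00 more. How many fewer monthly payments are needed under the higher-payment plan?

Monthly rate r = 20.6%/12 = 1.71667% = 0.0171667.
At €108.44/mo: n = ⌈−ln(1 − rB₀/P)/ln(1+r)⌉ = 59 payments (last €100.62); total interest = total paid − €4,000.00 = €2,390.14.
At €158.44/mo: 34 payments (last €59.85); total interest €1,288.37.
Payments saved = 59 − 34 = 25.

25 fewer payments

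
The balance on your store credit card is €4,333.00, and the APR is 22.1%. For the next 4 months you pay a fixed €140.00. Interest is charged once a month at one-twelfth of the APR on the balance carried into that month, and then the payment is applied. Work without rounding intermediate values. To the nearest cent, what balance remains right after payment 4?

€4,085.46

Monthly rate r = 22.1%/12 = 1.84167% = 0.0184167.
Each month: B ← B·(1+r) − €140.00.
Month 1: interest €79.80; balance after payment €4,272.80.
Month 2: interest €78.69; balance after payment €4,211.49.
Month 3: interest €77.56; balance after payment €4,149.05.
Month 4: interest €76.41; balance after payment €4,085.46.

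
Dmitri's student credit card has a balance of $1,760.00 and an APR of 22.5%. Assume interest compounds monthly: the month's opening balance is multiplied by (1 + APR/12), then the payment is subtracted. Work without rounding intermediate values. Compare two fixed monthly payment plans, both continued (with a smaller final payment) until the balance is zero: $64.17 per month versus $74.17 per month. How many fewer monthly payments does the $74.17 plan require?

Monthly rate r = 22.5%/12 = 1.875% = 0.01875.
At $64.17/mo: n = ⌈−ln(1 − rB₀/P)/ln(1+r)⌉ = 39 payments (last $55.95); total interest = total paid − $1,760.00 = $734.41.
At $74.17/mo: 32 payments (last $51.18); total interest $590.45.
Payments saved = 39 − 32 = 7.

7 fewer payments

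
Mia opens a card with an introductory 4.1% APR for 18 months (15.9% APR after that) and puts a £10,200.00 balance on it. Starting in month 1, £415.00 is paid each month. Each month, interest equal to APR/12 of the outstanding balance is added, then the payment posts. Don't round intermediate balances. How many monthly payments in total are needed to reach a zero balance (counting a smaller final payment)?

Promo months 1–18 at r₀ = 4.1%/12 = 0.00341667; months 19+ at r₁ = 15.9%/12 = 0.01325.
After month 18: iterate B ← B·(1+r₀) − £415.00 for 18 months → £3,154.91.
Then at r₁ with £415.00/mo: n₂ = −ln(1 − r₁·B/P)/ln(1+r₁) ≈ 8.07 → 9 more payments.

27 payments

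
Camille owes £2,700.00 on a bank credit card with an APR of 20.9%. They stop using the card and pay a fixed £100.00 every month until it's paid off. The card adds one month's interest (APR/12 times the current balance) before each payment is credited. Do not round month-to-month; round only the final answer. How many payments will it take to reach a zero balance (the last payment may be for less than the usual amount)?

Monthly rate r = 20.9%/12 = 1.74167% = 0.0174167.
Recurrence: B ← B·(1+r) − £100.00.
Month 1: interest £47.02; balance after payment £2,647.03.
Month 2: interest £46.10; balance after payment £2,593.13.
Closed form: n = −ln(1 − rB₀/P)/ln(1+r) = −ln(0.52975)/ln(1.01742) ≈ 36.796, so the balance reaches zero during payment 37.

37 months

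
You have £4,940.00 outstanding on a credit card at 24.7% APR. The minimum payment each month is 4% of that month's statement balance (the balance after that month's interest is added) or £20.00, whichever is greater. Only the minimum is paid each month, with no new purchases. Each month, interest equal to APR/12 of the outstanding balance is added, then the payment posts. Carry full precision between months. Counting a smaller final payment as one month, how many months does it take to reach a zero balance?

Monthly rate r = 24.7%/12 = 2.05833% = 0.0205833.
While 4% of the post-interest balance exceeds £20.00, each month B ← (B·(1+r))·(1 − 0.04), i.e. B shrinks by the factor (1+r)·0.96 = 0.97976.
This holds for months 1–114. Entering month 115 the balance is £480.15; 4% of the post-interest balance is now below £20.00, so the flat £20.00 minimum applies from here.
From month 115 a fixed £20.00 at rate r clears £480.15 in 34 more payments. Total: 114 + 34 = 148 months.

148 months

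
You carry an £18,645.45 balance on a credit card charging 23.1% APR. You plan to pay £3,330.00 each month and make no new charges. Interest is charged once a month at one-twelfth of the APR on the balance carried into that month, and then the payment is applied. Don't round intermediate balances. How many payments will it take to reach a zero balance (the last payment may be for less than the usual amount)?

Monthly rate r = 23.1%/12 = 1.925% = 0.01925.
Recurrence: B ← B·(1+r) − £3,330.00.
Month 1: interest £358.92; balance after payment £15,674.37.
Month 2: interest £301.73; balance after payment £12,646.11.
Month 3: interest £243.44; balance after payment £9,559.54.
Month 4: interest £184.02; balance after payment £6,413.57.
Month 5: interest £123.46; balance after payment £3,207.03.
Month 6: interest £61.74; balance after payment £0.00.

6 payments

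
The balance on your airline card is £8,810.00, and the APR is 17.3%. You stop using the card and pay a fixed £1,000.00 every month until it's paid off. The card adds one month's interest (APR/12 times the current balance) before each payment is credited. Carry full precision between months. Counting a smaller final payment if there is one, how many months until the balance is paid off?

10 payments

Monthly rate r = 17.3%/12 = 1.44167% = 0.0144167.
Recurrence: B ← B·(1+r) − £1,000.00.
Month 1: interest £127.01; balance after payment £7,937.01.
Month 2: interest £114.43; balance after payment £7,051.44.
Closed form: n = −ln(1 − rB₀/P)/ln(1+r) = −ln(0.87299)/ln(1.01442) ≈ 9.490, so the balance reaches zero during payment 10.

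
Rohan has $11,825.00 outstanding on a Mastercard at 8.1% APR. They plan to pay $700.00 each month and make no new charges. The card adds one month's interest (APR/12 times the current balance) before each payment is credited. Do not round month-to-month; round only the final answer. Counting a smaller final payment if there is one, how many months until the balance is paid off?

18 months

Monthly rate r = 8.1%/12 = 0.675% = 0.00675.
Recurrence: B ← B·(1+r) − $700.00.
Month 1: interest $79.82; balance after payment $11,204.82.
Month 2: interest $75.63; balance after payment $10,580.45.
Closed form: n = −ln(1 − rB₀/P)/ln(1+r) = −ln(0.88597)/ln(1.00675) ≈ 17.997, so the balance reaches zero during payment 18.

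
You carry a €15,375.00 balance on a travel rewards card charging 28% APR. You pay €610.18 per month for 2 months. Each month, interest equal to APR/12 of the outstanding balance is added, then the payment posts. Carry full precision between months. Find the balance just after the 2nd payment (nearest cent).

Monthly rate r = 28%/12 = 2.33333% = 0.0233333.
Each month: B ← B·(1+r) − €610.18.
Month 1: interest €358.75; balance after payment €15,123.57.
Month 2: interest €352.88; balance after payment €14,866.27.

€14,866.27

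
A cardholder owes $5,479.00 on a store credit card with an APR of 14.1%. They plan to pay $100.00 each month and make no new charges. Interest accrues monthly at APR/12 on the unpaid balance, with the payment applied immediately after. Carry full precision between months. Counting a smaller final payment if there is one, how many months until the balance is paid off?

89 months

Monthly rate r = 14.1%/12 = 1.175% = 0.01175.
Recurrence: B ← B·(1+r) − $100.00.
Month 1: interest $64.38; balance after payment $5,443.38.
Month 2: interest $63.96; balance after payment $5,407.34.
Closed form: n = −ln(1 − rB₀/P)/ln(1+r) = −ln(0.35622)/ln(1.01175) ≈ 88.363, so the balance reaches zero during payment 89.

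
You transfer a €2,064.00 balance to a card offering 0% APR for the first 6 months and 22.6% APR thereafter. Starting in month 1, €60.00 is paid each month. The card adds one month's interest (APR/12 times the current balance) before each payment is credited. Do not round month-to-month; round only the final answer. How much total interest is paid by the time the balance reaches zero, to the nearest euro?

Promo months 1–6 at r₀ = 0%/12 = 0; months 7+ at r₁ = 22.6%/12 = 0.0188333.
After month 6 (no interest yet): B = €2,064.00 − 6·€60.00 = €1,704.00.
Then at r₁ with €60.00/mo: n₂ = −ln(1 − r₁·B/P)/ln(1+r₁) ≈ 41.02 → 42 more payments.
Total paid = 47·€60.00 + €1.45 = €2,821.45; interest = €2,821.45 − €2,064.00 = €757.45.

€757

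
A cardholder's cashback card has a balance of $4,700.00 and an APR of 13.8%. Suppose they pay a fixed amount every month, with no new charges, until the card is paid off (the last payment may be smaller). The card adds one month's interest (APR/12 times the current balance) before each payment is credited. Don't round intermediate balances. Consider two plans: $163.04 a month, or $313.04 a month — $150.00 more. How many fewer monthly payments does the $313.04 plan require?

Monthly rate r = 13.8%/12 = 1.15% = 0.0115.
At $163.04/mo: n = ⌈−ln(1 − rB₀/P)/ln(1+r)⌉ = 36 payments (last $36.32); total interest = total paid − $4,700.00 = $1,042.72.
At $313.04/mo: 17 payments (last $180.89); total interest $489.53.
Payments saved = 36 − 17 = 19.

19 fewer payments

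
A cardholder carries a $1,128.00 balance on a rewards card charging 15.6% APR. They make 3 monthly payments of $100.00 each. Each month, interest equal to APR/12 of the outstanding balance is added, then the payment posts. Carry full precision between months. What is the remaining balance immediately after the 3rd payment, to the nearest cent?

$868.65

Monthly rate r = 15.6%/12 = 1.3% = 0.013.
Each month: B ← B·(1+r) − $100.00.
Month 1: interest $14.66; balance after payment $1,042.66.
Month 2: interest $13.55; balance after payment $956.22.
Month 3: interest $12.43; balance after payment $868.65.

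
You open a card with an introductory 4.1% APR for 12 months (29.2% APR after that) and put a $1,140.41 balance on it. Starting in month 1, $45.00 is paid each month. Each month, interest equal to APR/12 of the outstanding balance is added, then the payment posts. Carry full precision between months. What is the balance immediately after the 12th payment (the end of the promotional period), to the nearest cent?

$637.79

Promo months 1–12 at r₀ = 4.1%/12 = 0.00341667; months 13+ at r₁ = 29.2%/12 = 0.0243333.
After month 12: iterate B ← B·(1+r₀) − $45.00 for 12 months → $637.79.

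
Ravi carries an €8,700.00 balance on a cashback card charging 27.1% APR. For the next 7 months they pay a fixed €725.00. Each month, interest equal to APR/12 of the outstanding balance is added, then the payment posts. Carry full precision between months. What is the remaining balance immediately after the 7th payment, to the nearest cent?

Monthly rate r = 27.1%/12 = 2.25833% = 0.0225833.
Each month: B ← B·(1+r) − €725.00.
Month 1: interest €196.47; balance after payment €8,171.48.
Month 2: interest €184.54; balance after payment €7,631.01.
Month 3: interest €172.33; balance after payment €7,078.35.
Month 4: interest €159.85; balance after payment €6,513.20.
Month 5: interest €147.09; balance after payment €5,935.29.
Month 6: interest €134.04; balance after payment €5,344.33.
Month 7: interest €120.69; balance after payment €4,740.02.

€4,740.02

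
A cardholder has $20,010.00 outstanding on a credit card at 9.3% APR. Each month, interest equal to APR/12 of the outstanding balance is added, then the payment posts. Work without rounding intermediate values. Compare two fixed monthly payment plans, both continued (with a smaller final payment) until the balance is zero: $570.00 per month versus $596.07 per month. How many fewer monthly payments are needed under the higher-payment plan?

2 fewer payments

Monthly rate r = 9.3%/12 = 0.775% = 0.00775.
At $570.00/mo: n = ⌈−ln(1 − rB₀/P)/ln(1+r)⌉ = 42 payments (last $75.53); total interest = total paid − $20,010.00 = $3,435.53.
At $596.07/mo: 40 payments (last $19.02); total interest $3,255.75.
Payments saved = 42 − 40 = 2.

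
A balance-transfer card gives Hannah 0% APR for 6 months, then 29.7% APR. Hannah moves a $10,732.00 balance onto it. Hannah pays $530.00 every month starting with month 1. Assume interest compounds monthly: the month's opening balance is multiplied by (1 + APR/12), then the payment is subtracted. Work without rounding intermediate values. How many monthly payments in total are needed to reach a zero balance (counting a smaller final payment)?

24 payments

Promo months 1–6 at r₀ = 0%/12 = 0; months 7+ at r₁ = 29.7%/12 = 0.02475.
After month 6 (no interest yet): B = $10,732.00 − 6·$530.00 = $7,552.00.
Then at r₁ with $530.00/mo: n₂ = −ln(1 − r₁·B/P)/ln(1+r₁) ≈ 17.79 → 18 more payments.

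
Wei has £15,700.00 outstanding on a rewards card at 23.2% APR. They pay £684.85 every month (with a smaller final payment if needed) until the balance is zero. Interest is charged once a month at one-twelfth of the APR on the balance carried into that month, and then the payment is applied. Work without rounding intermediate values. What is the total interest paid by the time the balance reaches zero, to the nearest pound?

Monthly rate r = 23.2%/12 = 1.93333% = 0.0193333.
Payoff takes n = ⌈−ln(1 − rB₀/P)/ln(1+r)⌉ = ⌈30.580⌉ = 31 payments; the last is £398.77.
Total paid = 30·£684.85 + £398.77 = £20,944.27.
Total interest = total paid − principal = £20,944.27 − £15,700.00 = £5,244.27.

£5,244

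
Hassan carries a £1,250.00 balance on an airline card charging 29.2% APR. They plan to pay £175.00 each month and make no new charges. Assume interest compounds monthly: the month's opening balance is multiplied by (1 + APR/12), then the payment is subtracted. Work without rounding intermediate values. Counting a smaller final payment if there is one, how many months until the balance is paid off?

8 payments

Monthly rate r = 29.2%/12 = 2.43333% = 0.0243333.
Recurrence: B ← B·(1+r) − £175.00.
Month 1: interest £30.42; balance after payment £1,105.42.
Month 2: interest £26.90; balance after payment £957.32.
Closed form: n = −ln(1 − rB₀/P)/ln(1+r) = −ln(0.82619)/ln(1.02433) ≈ 7.942, so the balance reaches zero during payment 8.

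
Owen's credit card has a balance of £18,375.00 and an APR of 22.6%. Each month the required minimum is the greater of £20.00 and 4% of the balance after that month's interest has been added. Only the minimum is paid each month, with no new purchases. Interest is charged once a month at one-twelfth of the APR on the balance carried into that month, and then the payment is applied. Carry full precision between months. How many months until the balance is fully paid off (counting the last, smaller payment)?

Monthly rate r = 22.6%/12 = 1.88333% = 0.0188333.
While 4% of the post-interest balance exceeds £20.00, each month B ← (B·(1+r))·(1 − 0.04), i.e. B shrinks by the factor (1+r)·0.96 = 0.97808.
This holds for months 1–164. Entering month 165 the balance is £484.87; 4% of the post-interest balance is now below £20.00, so the flat £20.00 minimum applies from here.
From month 165 a fixed £20.00 at rate r clears £484.87 in 33 more payments. Total: 164 + 33 = 197 months.

197 months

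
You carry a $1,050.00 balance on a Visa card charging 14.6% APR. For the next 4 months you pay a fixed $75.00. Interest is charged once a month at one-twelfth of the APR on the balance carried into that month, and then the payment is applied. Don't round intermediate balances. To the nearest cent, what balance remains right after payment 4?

Monthly rate r = 14.6%/12 = 1.21667% = 0.0121667.
Each month: B ← B·(1+r) − $75.00.
Month 1: interest $12.77; balance after payment $987.78.
Month 2: interest $12.02; balance after payment $924.79.
Month 3: interest $11.25; balance after payment $861.04.
Month 4: interest $10.48; balance after payment $796.52.

$796.52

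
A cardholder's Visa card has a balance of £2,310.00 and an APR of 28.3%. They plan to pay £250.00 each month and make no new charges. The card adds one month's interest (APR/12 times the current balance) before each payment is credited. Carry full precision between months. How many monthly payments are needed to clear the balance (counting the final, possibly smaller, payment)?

11 payments

Monthly rate r = 28.3%/12 = 2.35833% = 0.0235833.
Recurrence: B ← B·(1+r) − £250.00.
Month 1: interest £54.48; balance after payment £2,114.48.
Month 2: interest £49.87; balance after payment £1,914.34.
Closed form: n = −ln(1 − rB₀/P)/ln(1+r) = −ln(0.78209)/ln(1.02358) ≈ 10.544, so the balance reaches zero during payment 11.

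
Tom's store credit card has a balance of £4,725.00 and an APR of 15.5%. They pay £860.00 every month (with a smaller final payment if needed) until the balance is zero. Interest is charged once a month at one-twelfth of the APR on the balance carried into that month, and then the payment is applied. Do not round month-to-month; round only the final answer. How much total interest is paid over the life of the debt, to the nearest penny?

Monthly rate r = 15.5%/12 = 1.29167% = 0.0129167.
Payoff takes n = ⌈−ln(1 − rB₀/P)/ln(1+r)⌉ = ⌈5.736⌉ = 6 payments; the last is £633.70.
Total paid = 5·£860.00 + £633.70 = £4,933.70.
Total interest = total paid − principal = £4,933.70 − £4,725.00 = £208.70.

£208.70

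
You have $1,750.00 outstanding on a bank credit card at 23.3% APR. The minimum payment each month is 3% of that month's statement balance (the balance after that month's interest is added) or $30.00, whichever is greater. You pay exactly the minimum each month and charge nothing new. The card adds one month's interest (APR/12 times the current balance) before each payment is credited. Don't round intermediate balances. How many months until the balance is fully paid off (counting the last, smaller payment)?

104 months

Monthly rate r = 23.3%/12 = 1.94167% = 0.0194167.
While 3% of the post-interest balance exceeds $30.00, each month B ← (B·(1+r))·(1 − 0.03), i.e. B shrinks by the factor (1+r)·0.97 = 0.98883.
This holds for months 1–52. Entering month 53 the balance is $976.02; 3% of the post-interest balance is now below $30.00, so the flat $30.00 minimum applies from here.
From month 53 a fixed $30.00 at rate r clears $976.02 in 52 more payments. Total: 52 + 52 = 104 months.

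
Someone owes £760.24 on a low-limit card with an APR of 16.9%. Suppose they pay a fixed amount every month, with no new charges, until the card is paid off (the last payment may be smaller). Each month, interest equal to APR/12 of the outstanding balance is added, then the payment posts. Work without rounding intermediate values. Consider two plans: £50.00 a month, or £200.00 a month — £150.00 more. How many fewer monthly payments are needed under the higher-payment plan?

Monthly rate r = 16.9%/12 = 1.40833% = 0.0140833.
At £50.00/mo: n = ⌈−ln(1 − rB₀/P)/ln(1+r)⌉ = 18 payments (last £11.58); total interest = total paid − £760.24 = £101.34.
At £200.00/mo: 4 payments (last £186.92); total interest £26.68.
Payments saved = 18 − 4 = 14.

14 fewer payments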